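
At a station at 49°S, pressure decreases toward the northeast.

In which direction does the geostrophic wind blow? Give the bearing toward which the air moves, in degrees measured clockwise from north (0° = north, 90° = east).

315°

The pressure-gradient force points toward the northeast (bearing 045°).
Geostrophic balance: in the Southern Hemisphere the Coriolis force deflects motion to the left, so the geostrophic wind blows 90° to the left of the pressure-gradient force (low pressure on the right).
Rotating 045° by 90° counterclockwise gives 315° — the wind blows toward the northwest.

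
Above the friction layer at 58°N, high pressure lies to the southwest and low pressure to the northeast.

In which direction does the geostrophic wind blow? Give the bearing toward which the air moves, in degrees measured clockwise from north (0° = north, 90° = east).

The pressure-gradient force points toward the northeast (bearing 045°).
Geostrophic balance: in the Northern Hemisphere the Coriolis force deflects motion to the right, so the geostrophic wind blows 90° to the right of the pressure-gradient force (low pressure on the left).
Rotating 045° by 90° clockwise gives 135° — the wind blows toward the southeast.

135°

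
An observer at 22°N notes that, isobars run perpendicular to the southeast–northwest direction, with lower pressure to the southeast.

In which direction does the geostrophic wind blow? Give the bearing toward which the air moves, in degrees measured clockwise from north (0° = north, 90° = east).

The pressure-gradient force points toward the southeast (bearing 135°).
Geostrophic balance: in the Northern Hemisphere the Coriolis force deflects motion to the right, so the geostrophic wind blows 90° to the right of the pressure-gradient force (low pressure on the left).
Rotating 135° by 90° clockwise gives 225° — the wind blows toward the southwest.

225°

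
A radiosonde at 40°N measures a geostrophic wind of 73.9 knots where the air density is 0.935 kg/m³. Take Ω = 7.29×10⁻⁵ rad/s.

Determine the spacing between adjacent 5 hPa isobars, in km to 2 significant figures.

150 km

Coriolis parameter at 40°N:
f = 2Ω sin φ = 2 × 7.29×10⁻⁵ × sin 40° = 9.37×10⁻⁵ s⁻¹
Wind speed in SI: 73.9 knots = 38.0 m/s
Geostrophic balance rearranged: |∂P/∂n| = f ρ V_g
|∂P/∂n| = 9.37×10⁻⁵ × 0.935 × 38.0 = 3.33×10⁻³ Pa/m
Isobar spacing: Δn = ΔP/|∂P/∂n| = 500 Pa / 3.33×10⁻³ Pa/m = 150090 m ≈ 150 km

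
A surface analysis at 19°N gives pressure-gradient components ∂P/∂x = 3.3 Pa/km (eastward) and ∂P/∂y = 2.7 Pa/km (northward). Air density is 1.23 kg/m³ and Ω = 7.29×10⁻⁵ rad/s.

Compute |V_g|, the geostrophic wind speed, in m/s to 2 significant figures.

73 m/s

Coriolis parameter at 19°N:
f = 2Ω sin φ = 2 × 7.29×10⁻⁵ × sin 19° = 4.75×10⁻⁵ s⁻¹
Component geostrophic relations (x east, y north):
u_g = −(1/(fρ)) ∂P/∂y,  v_g = (1/(fρ)) ∂P/∂x
u_g = −(2.7×10⁻³)/(4.75×10⁻⁵ × 1.23) = −46.2 m/s;  v_g = (3.3×10⁻³)/(4.75×10⁻⁵ × 1.23) = 56.5 m/s
|V_g| = √(u_g² + v_g²) = 73.0 m/s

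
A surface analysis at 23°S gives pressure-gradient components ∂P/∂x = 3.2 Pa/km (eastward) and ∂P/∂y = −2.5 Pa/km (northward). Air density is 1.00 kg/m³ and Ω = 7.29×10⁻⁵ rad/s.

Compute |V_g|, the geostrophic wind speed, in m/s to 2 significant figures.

Coriolis parameter at 23°S:
f = 2Ω sin φ = 2 × 7.29×10⁻⁵ × sin 23° = 5.70×10⁻⁵ s⁻¹
In the Southern Hemisphere f is negative: f = −5.70×10⁻⁵ s⁻¹.
Component geostrophic relations (x east, y north):
u_g = −(1/(fρ)) ∂P/∂y,  v_g = (1/(fρ)) ∂P/∂x
u_g = −(−2.5×10⁻³)/(−5.70×10⁻⁵ × 1.00) = −43.9 m/s;  v_g = (3.2×10⁻³)/(−5.70×10⁻⁵ × 1.00) = −56.2 m/s
|V_g| = √(u_g² + v_g²) = 71.3 m/s

71 m/s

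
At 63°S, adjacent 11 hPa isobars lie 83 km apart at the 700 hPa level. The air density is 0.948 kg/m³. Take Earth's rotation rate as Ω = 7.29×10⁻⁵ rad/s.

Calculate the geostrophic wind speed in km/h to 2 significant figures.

Coriolis parameter at 63°S:
f = 2Ω sin φ = 2 × 7.29×10⁻⁵ × sin 63° = 1.30×10⁻⁴ s⁻¹
Pressure gradient: |∂P/∂n| = 1100 Pa / 83000 m = 1.33×10⁻² Pa/m
Geostrophic balance (pressure-gradient force = Coriolis force):
V_g = (1/(fρ)) |∂P/∂n| = 1.33×10⁻² / (1.30×10⁻⁴ × 0.948) = 108 m/s
Converting: 108 m/s × 3.6 = 390 km/h

390 km/h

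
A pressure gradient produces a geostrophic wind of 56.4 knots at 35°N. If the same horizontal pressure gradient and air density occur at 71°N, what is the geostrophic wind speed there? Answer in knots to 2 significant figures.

With the same pressure gradient and density, V_g ∝ 1/f ∝ 1/sin φ.
V₂ = V₁ · sin φ₁ / sin φ₂ = 56.4 × sin 35° / sin 71°
V₂ = 56.4 × 0.5736/0.9455 = 34 knots

34 knots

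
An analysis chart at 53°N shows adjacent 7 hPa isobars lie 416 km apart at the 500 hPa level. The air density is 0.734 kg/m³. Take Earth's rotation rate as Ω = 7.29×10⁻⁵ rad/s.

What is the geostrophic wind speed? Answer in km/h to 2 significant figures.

71 km/h

Coriolis parameter at 53°N:
f = 2Ω sin φ = 2 × 7.29×10⁻⁵ × sin 53° = 1.16×10⁻⁴ s⁻¹
Pressure gradient: |∂P/∂n| = 700 Pa / 416000 m = 1.68×10⁻³ Pa/m
Geostrophic balance (pressure-gradient force = Coriolis force):
V_g = (1/(fρ)) |∂P/∂n| = 1.68×10⁻³ / (1.16×10⁻⁴ × 0.734) = 19.7 m/s
Converting: 19.7 m/s × 3.6 = 71 km/h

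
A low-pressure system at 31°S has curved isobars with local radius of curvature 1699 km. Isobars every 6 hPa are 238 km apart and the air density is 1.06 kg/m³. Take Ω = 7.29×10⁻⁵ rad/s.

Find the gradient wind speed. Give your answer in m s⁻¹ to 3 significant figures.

26.3 m s⁻¹

Coriolis parameter at 31°S:
f = 2Ω sin φ = 2 × 7.29×10⁻⁵ × sin 31° = 7.51×10⁻⁵ s⁻¹
Pressure gradient: |∂P/∂n| = 600 Pa / 238000 m = 2.52×10⁻³ Pa/m
Geostrophic speed: V_g = |∂P/∂n|/(fρ) = 2.52×10⁻³/(7.51×10⁻⁵ × 1.06) = 31.7 m/s
Around a low, centrifugal force acts outward with Coriolis, so pressure-gradient force balances both:
(1/ρ)|∂P/∂n| = fV + V²/R  →  V² + fR·V − fR·V_g = 0
With fR = 7.51×10⁻⁵ × 1699×10³ m = 128 m/s:
V = [−fR + √((fR)² + 4 fR V_g)]/2 = [−128 + √(128² + 4×128×31.7)]/2 = 26.3 m/s
Subgeostrophic (V < V_g = 31.7 m/s), as expected around a low.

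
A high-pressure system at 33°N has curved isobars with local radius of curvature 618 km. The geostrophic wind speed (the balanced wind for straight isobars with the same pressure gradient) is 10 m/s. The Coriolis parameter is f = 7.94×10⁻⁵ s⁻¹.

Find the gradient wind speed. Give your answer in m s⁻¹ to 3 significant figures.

14.0 m s⁻¹

Around a high, pressure-gradient force acts outward with centrifugal, so Coriolis balances both:
fV = (1/ρ)|∂P/∂n| + V²/R  →  V² − fR·V + fR·V_g = 0
With fR = 7.94×10⁻⁵ × 618×10³ m = 49.1 m/s:
V = [fR − √((fR)² − 4 fR V_g)]/2 = [49.1 − √(49.1² − 4×49.1×10)]/2 = 14 m/s
Supergeostrophic (V > V_g = 10 m/s), as expected around a high.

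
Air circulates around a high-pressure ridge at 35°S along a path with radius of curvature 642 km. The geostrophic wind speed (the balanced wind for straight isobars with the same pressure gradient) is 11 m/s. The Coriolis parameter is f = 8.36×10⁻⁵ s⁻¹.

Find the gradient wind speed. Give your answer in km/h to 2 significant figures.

Around a high, pressure-gradient force acts outward with centrifugal, so Coriolis balances both:
fV = (1/ρ)|∂P/∂n| + V²/R  →  V² − fR·V + fR·V_g = 0
With fR = 8.36×10⁻⁵ × 642×10³ m = 53.7 m/s:
V = [fR − √((fR)² − 4 fR V_g)]/2 = [53.7 − √(53.7² − 4×53.7×11)]/2 = 15.4 m/s
Supergeostrophic (V > V_g = 11 m/s), as expected around a high.
Converting: 15.4 m/s × 3.6 = 56 km/h

56 km/h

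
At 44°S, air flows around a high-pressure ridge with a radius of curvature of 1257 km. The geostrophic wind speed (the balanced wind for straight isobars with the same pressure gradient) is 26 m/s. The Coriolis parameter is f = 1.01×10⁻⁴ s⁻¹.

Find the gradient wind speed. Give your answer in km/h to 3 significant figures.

131 km/h

Around a high, pressure-gradient force acts outward with centrifugal, so Coriolis balances both:
fV = (1/ρ)|∂P/∂n| + V²/R  →  V² − fR·V + fR·V_g = 0
With fR = 1.01×10⁻⁴ × 1257×10³ m = 127 m/s:
V = [fR − √((fR)² − 4 fR V_g)]/2 = [127 − √(127² − 4×127×26)]/2 = 36.5 m/s
Supergeostrophic (V > V_g = 26 m/s), as expected around a high.
Converting: 36.5 m/s × 3.6 = 131 km/h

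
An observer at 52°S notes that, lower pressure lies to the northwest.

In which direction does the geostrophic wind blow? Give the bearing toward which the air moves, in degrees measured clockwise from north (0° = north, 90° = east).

The pressure-gradient force points toward the northwest (bearing 315°).
Geostrophic balance: in the Southern Hemisphere the Coriolis force deflects motion to the left, so the geostrophic wind blows 90° to the left of the pressure-gradient force (low pressure on the right).
Rotating 315° by 90° counterclockwise gives 225° — the wind blows toward the southwest.

225°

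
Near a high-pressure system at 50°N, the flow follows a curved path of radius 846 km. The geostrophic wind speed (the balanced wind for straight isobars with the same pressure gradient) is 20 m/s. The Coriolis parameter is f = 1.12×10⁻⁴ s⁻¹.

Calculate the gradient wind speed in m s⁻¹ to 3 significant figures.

28.7 m s⁻¹

Around a high, pressure-gradient force acts outward with centrifugal, so Coriolis balances both:
fV = (1/ρ)|∂P/∂n| + V²/R  →  V² − fR·V + fR·V_g = 0
With fR = 1.12×10⁻⁴ × 846×10³ m = 94.8 m/s:
V = [fR − √((fR)² − 4 fR V_g)]/2 = [94.8 − √(94.8² − 4×94.8×20)]/2 = 28.7 m/s
Supergeostrophic (V > V_g = 20 m/s), as expected around a high.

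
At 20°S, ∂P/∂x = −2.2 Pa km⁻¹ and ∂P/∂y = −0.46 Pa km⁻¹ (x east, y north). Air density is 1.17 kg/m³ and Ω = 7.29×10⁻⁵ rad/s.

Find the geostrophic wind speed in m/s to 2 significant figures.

39 m/s

Coriolis parameter at 20°S:
f = 2Ω sin φ = 2 × 7.29×10⁻⁵ × sin 20° = 4.99×10⁻⁵ s⁻¹
In the Southern Hemisphere f is negative: f = −4.99×10⁻⁵ s⁻¹.
Component geostrophic relations (x east, y north):
u_g = −(1/(fρ)) ∂P/∂y,  v_g = (1/(fρ)) ∂P/∂x
u_g = −(−0.46×10⁻³)/(−4.99×10⁻⁵ × 1.17) = −7.88 m/s;  v_g = (−2.2×10⁻³)/(−4.99×10⁻⁵ × 1.17) = 37.7 m/s
|V_g| = √(u_g² + v_g²) = 38.5 m/s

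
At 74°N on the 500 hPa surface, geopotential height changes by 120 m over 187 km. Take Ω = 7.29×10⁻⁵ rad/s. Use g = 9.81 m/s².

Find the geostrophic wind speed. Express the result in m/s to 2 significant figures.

45 m/s

Coriolis parameter at 74°N:
f = 2Ω sin φ = 2 × 7.29×10⁻⁵ × sin 74° = 1.40×10⁻⁴ s⁻¹
Height gradient: |∂Z/∂n| = 120 m / 187000 m = 6.42×10⁻⁴
On a pressure surface, geostrophic balance gives V_g = (g/f)|∂Z/∂n|:
V_g = 9.81 × 6.42×10⁻⁴ / 1.40×10⁻⁴ = 44.9 m/s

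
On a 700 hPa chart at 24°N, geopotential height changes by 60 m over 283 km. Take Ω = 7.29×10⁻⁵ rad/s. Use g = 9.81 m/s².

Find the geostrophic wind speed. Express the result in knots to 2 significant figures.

Coriolis parameter at 24°N:
f = 2Ω sin φ = 2 × 7.29×10⁻⁵ × sin 24° = 5.93×10⁻⁵ s⁻¹
Height gradient: |∂Z/∂n| = 60 m / 283000 m = 2.12×10⁻⁴
On a pressure surface, geostrophic balance gives V_g = (g/f)|∂Z/∂n|:
V_g = 9.81 × 2.12×10⁻⁴ / 5.93×10⁻⁵ = 35.1 m/s
Converting: 35.1 m/s × 1.944 = 68 knots

68 knots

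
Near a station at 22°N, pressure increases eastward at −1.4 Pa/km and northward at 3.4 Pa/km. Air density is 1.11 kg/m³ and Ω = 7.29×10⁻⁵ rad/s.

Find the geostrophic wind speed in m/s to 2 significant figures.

Coriolis parameter at 22°N:
f = 2Ω sin φ = 2 × 7.29×10⁻⁵ × sin 22° = 5.46×10⁻⁵ s⁻¹
Component geostrophic relations (x east, y north):
u_g = −(1/(fρ)) ∂P/∂y,  v_g = (1/(fρ)) ∂P/∂x
u_g = −(3.4×10⁻³)/(5.46×10⁻⁵ × 1.11) = −56.1 m/s;  v_g = (−1.4×10⁻³)/(5.46×10⁻⁵ × 1.11) = −23.1 m/s
|V_g| = √(u_g² + v_g²) = 60.7 m/s

61 m/s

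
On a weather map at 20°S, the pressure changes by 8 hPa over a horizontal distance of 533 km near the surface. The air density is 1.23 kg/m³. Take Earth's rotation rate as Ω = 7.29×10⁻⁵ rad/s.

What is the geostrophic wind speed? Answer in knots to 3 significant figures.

Coriolis parameter at 20°S:
f = 2Ω sin φ = 2 × 7.29×10⁻⁵ × sin 20° = 4.99×10⁻⁵ s⁻¹
Pressure gradient: |∂P/∂n| = 800 Pa / 533000 m = 1.50×10⁻³ Pa/m
Geostrophic balance (pressure-gradient force = Coriolis force):
V_g = (1/(fρ)) |∂P/∂n| = 1.50×10⁻³ / (4.99×10⁻⁵ × 1.23) = 24.5 m/s
Converting: 24.5 m/s × 1.944 = 47.6 knots

47.6 knots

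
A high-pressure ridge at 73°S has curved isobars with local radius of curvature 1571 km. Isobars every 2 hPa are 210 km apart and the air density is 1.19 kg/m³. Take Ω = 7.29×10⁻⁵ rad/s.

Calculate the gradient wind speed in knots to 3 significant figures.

11.5 knots

Coriolis parameter at 73°S:
f = 2Ω sin φ = 2 × 7.29×10⁻⁵ × sin 73° = 1.39×10⁻⁴ s⁻¹
Pressure gradient: |∂P/∂n| = 200 Pa / 210000 m = 9.52×10⁻⁴ Pa/m
Geostrophic speed: V_g = |∂P/∂n|/(fρ) = 9.52×10⁻⁴/(1.39×10⁻⁴ × 1.19) = 5.74 m/s
Around a high, pressure-gradient force acts outward with centrifugal, so Coriolis balances both:
fV = (1/ρ)|∂P/∂n| + V²/R  →  V² − fR·V + fR·V_g = 0
With fR = 1.39×10⁻⁴ × 1571×10³ m = 219 m/s:
V = [fR − √((fR)² − 4 fR V_g)]/2 = [219 − √(219² − 4×219×5.74)]/2 = 5.9 m/s
Supergeostrophic (V > V_g = 5.74 m/s), as expected around a high.
Converting: 5.9 m/s × 1.944 = 11.5 knots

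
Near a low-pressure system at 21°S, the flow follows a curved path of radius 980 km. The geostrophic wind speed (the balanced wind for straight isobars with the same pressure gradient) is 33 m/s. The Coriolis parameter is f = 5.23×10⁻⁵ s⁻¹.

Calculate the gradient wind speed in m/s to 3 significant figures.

Around a low, centrifugal force acts outward with Coriolis, so pressure-gradient force balances both:
(1/ρ)|∂P/∂n| = fV + V²/R  →  V² + fR·V − fR·V_g = 0
With fR = 5.23×10⁻⁵ × 980×10³ m = 51.3 m/s:
V = [−fR + √((fR)² + 4 fR V_g)]/2 = [−51.3 + √(51.3² + 4×51.3×33)]/2 = 22.8 m/s
Subgeostrophic (V < V_g = 33 m/s), as expected around a low.

22.8 m/s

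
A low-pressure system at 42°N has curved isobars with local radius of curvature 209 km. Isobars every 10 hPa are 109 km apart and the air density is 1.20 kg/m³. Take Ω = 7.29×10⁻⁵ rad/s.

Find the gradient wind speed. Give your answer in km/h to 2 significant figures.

Coriolis parameter at 42°N:
f = 2Ω sin φ = 2 × 7.29×10⁻⁵ × sin 42° = 9.76×10⁻⁵ s⁻¹
Pressure gradient: |∂P/∂n| = 1000 Pa / 109000 m = 9.17×10⁻³ Pa/m
Geostrophic speed: V_g = |∂P/∂n|/(fρ) = 9.17×10⁻³/(9.76×10⁻⁵ × 1.20) = 78.4 m/s
Around a low, centrifugal force acts outward with Coriolis, so pressure-gradient force balances both:
(1/ρ)|∂P/∂n| = fV + V²/R  →  V² + fR·V − fR·V_g = 0
With fR = 9.76×10⁻⁵ × 209×10³ m = 20.4 m/s:
V = [−fR + √((fR)² + 4 fR V_g)]/2 = [−20.4 + √(20.4² + 4×20.4×78.4)]/2 = 31.1 m/s
Subgeostrophic (V < V_g = 78.4 m/s), as expected around a low.
Converting: 31.1 m/s × 3.6 = 110 km/h

110 km/h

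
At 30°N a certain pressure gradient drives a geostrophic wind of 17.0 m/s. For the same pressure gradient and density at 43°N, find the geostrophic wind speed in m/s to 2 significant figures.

12 m/s

With the same pressure gradient and density, V_g ∝ 1/f ∝ 1/sin φ.
V₂ = V₁ · sin φ₁ / sin φ₂ = 17.0 × sin 30° / sin 43°
V₂ = 17.0 × 0.5000/0.6820 = 12 m/s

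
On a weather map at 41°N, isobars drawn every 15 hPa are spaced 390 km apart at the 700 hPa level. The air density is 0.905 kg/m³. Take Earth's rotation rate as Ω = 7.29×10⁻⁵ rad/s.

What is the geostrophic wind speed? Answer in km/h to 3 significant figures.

160 km/h

Coriolis parameter at 41°N:
f = 2Ω sin φ = 2 × 7.29×10⁻⁵ × sin 41° = 9.57×10⁻⁵ s⁻¹
Pressure gradient: |∂P/∂n| = 1500 Pa / 390000 m = 3.85×10⁻³ Pa/m
Geostrophic balance (pressure-gradient force = Coriolis force):
V_g = (1/(fρ)) |∂P/∂n| = 3.85×10⁻³ / (9.57×10⁻⁵ × 0.905) = 44.4 m/s
Converting: 44.4 m/s × 3.6 = 160 km/h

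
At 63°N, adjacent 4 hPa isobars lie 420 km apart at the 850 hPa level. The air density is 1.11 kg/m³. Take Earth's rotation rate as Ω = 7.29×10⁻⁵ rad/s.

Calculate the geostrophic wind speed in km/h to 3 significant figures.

23.8 km/h

Coriolis parameter at 63°N:
f = 2Ω sin φ = 2 × 7.29×10⁻⁵ × sin 63° = 1.30×10⁻⁴ s⁻¹
Pressure gradient: |∂P/∂n| = 400 Pa / 420000 m = 9.52×10⁻⁴ Pa/m
Geostrophic balance (pressure-gradient force = Coriolis force):
V_g = (1/(fρ)) |∂P/∂n| = 9.52×10⁻⁴ / (1.30×10⁻⁴ × 1.11) = 6.60 m/s
Converting: 6.60 m/s × 3.6 = 23.8 km/h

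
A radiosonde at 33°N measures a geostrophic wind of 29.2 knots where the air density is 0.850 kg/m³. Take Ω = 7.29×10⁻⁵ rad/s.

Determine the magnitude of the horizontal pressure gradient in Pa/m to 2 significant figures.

1.0×10⁻³ Pa/m

Coriolis parameter at 33°N:
f = 2Ω sin φ = 2 × 7.29×10⁻⁵ × sin 33° = 7.94×10⁻⁵ s⁻¹
Wind speed in SI: 29.2 knots = 15.0 m/s
Geostrophic balance rearranged: |∂P/∂n| = f ρ V_g
|∂P/∂n| = 7.94×10⁻⁵ × 0.850 × 15.0 = 1.01×10⁻³ Pa/m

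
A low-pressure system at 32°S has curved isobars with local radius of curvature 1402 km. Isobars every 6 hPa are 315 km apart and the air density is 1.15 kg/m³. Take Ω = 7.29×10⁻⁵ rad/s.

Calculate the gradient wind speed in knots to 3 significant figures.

35.6 knots

Coriolis parameter at 32°S:
f = 2Ω sin φ = 2 × 7.29×10⁻⁵ × sin 32° = 7.73×10⁻⁵ s⁻¹
Pressure gradient: |∂P/∂n| = 600 Pa / 315000 m = 1.90×10⁻³ Pa/m
Geostrophic speed: V_g = |∂P/∂n|/(fρ) = 1.90×10⁻³/(7.73×10⁻⁵ × 1.15) = 21.4 m/s
Around a low, centrifugal force acts outward with Coriolis, so pressure-gradient force balances both:
(1/ρ)|∂P/∂n| = fV + V²/R  →  V² + fR·V − fR·V_g = 0
With fR = 7.73×10⁻⁵ × 1402×10³ m = 108 m/s:
V = [−fR + √((fR)² + 4 fR V_g)]/2 = [−108 + √(108² + 4×108×21.4)]/2 = 18.3 m/s
Subgeostrophic (V < V_g = 21.4 m/s), as expected around a low.
Converting: 18.3 m/s × 1.944 = 35.6 knots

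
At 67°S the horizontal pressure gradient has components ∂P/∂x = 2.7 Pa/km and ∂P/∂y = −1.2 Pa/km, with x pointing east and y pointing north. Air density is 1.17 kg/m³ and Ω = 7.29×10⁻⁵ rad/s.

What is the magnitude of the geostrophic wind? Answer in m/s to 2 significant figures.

Coriolis parameter at 67°S:
f = 2Ω sin φ = 2 × 7.29×10⁻⁵ × sin 67° = 1.34×10⁻⁴ s⁻¹
In the Southern Hemisphere f is negative: f = −1.34×10⁻⁴ s⁻¹.
Component geostrophic relations (x east, y north):
u_g = −(1/(fρ)) ∂P/∂y,  v_g = (1/(fρ)) ∂P/∂x
u_g = −(−1.2×10⁻³)/(−1.34×10⁻⁴ × 1.17) = −7.64 m/s;  v_g = (2.7×10⁻³)/(−1.34×10⁻⁴ × 1.17) = −17.2 m/s
|V_g| = √(u_g² + v_g²) = 18.8 m/s

19 m/s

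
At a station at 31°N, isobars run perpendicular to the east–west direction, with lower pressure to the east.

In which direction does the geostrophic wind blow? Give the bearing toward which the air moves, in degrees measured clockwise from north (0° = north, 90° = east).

180°

The pressure-gradient force points toward the east (bearing 090°).
Geostrophic balance: in the Northern Hemisphere the Coriolis force deflects motion to the right, so the geostrophic wind blows 90° to the right of the pressure-gradient force (low pressure on the left).
Rotating 090° by 90° clockwise gives 180° — the wind blows toward the south.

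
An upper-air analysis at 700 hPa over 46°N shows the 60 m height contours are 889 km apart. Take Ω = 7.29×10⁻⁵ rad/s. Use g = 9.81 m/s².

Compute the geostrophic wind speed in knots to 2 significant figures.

Coriolis parameter at 46°N:
f = 2Ω sin φ = 2 × 7.29×10⁻⁵ × sin 46° = 1.05×10⁻⁴ s⁻¹
Height gradient: |∂Z/∂n| = 60 m / 889000 m = 6.75×10⁻⁵
On a pressure surface, geostrophic balance gives V_g = (g/f)|∂Z/∂n|:
V_g = 9.81 × 6.75×10⁻⁵ / 1.05×10⁻⁴ = 6.31 m/s
Converting: 6.31 m/s × 1.944 = 12 knots

12 knots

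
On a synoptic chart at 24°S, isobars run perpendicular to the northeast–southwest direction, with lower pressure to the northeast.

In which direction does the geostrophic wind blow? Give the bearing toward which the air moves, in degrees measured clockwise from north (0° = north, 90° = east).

The pressure-gradient force points toward the northeast (bearing 045°).
Geostrophic balance: in the Southern Hemisphere the Coriolis force deflects motion to the left, so the geostrophic wind blows 90° to the left of the pressure-gradient force (low pressure on the right).
Rotating 045° by 90° counterclockwise gives 315° — the wind blows toward the northwest.

315°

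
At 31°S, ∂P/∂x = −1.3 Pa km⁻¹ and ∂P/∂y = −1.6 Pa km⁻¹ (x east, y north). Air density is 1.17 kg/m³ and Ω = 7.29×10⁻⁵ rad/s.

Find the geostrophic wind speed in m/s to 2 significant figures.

Coriolis parameter at 31°S:
f = 2Ω sin φ = 2 × 7.29×10⁻⁵ × sin 31° = 7.51×10⁻⁵ s⁻¹
In the Southern Hemisphere f is negative: f = −7.51×10⁻⁵ s⁻¹.
Component geostrophic relations (x east, y north):
u_g = −(1/(fρ)) ∂P/∂y,  v_g = (1/(fρ)) ∂P/∂x
u_g = −(−1.6×10⁻³)/(−7.51×10⁻⁵ × 1.17) = −18.2 m/s;  v_g = (−1.3×10⁻³)/(−7.51×10⁻⁵ × 1.17) = 14.8 m/s
|V_g| = √(u_g² + v_g²) = 23.5 m/s

23 m/s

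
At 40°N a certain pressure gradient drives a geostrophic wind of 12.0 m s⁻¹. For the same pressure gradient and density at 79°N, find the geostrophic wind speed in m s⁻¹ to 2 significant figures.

7.9 m s⁻¹

With the same pressure gradient and density, V_g ∝ 1/f ∝ 1/sin φ.
V₂ = V₁ · sin φ₁ / sin φ₂ = 12.0 × sin 40° / sin 79°
V₂ = 12.0 × 0.6428/0.9816 = 7.9 m s⁻¹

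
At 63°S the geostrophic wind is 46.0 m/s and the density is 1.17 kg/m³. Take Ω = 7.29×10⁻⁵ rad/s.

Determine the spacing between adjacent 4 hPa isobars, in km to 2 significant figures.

Coriolis parameter at 63°S:
f = 2Ω sin φ = 2 × 7.29×10⁻⁵ × sin 63° = 1.30×10⁻⁴ s⁻¹
Geostrophic balance rearranged: |∂P/∂n| = f ρ V_g
|∂P/∂n| = 1.30×10⁻⁴ × 1.17 × 46.0 = 6.99×10⁻³ Pa/m
Isobar spacing: Δn = ΔP/|∂P/∂n| = 400 Pa / 6.99×10⁻³ Pa/m = 57211 m ≈ 57 km

57 km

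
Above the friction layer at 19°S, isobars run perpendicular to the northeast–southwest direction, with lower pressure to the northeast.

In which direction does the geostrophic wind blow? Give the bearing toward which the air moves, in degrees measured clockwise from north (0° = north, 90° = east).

315°

The pressure-gradient force points toward the northeast (bearing 045°).
Geostrophic balance: in the Southern Hemisphere the Coriolis force deflects motion to the left, so the geostrophic wind blows 90° to the left of the pressure-gradient force (low pressure on the right).
Rotating 045° by 90° counterclockwise gives 315° — the wind blows toward the northwest.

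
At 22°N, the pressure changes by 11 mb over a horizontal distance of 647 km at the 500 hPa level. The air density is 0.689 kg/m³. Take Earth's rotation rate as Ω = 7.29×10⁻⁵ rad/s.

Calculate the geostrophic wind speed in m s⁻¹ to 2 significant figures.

45 m s⁻¹

Coriolis parameter at 22°N:
f = 2Ω sin φ = 2 × 7.29×10⁻⁵ × sin 22° = 5.46×10⁻⁵ s⁻¹
Pressure gradient: |∂P/∂n| = 1100 Pa / 647000 m = 1.70×10⁻³ Pa/m
Geostrophic balance (pressure-gradient force = Coriolis force):
V_g = (1/(fρ)) |∂P/∂n| = 1.70×10⁻³ / (5.46×10⁻⁵ × 0.689) = 45.2 m/s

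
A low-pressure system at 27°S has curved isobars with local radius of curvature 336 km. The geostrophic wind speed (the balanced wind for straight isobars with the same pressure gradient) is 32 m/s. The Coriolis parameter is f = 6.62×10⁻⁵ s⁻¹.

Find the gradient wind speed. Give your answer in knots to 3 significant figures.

Around a low, centrifugal force acts outward with Coriolis, so pressure-gradient force balances both:
(1/ρ)|∂P/∂n| = fV + V²/R  →  V² + fR·V − fR·V_g = 0
With fR = 6.62×10⁻⁵ × 336×10³ m = 22.2 m/s:
V = [−fR + √((fR)² + 4 fR V_g)]/2 = [−22.2 + √(22.2² + 4×22.2×32)]/2 = 17.8 m/s
Subgeostrophic (V < V_g = 32 m/s), as expected around a low.
Converting: 17.8 m/s × 1.944 = 34.6 knots

34.6 knots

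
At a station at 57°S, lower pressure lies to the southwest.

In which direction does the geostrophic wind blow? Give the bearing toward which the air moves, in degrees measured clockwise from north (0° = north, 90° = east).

135°

The pressure-gradient force points toward the southwest (bearing 225°).
Geostrophic balance: in the Southern Hemisphere the Coriolis force deflects motion to the left, so the geostrophic wind blows 90° to the left of the pressure-gradient force (low pressure on the right).
Rotating 225° by 90° counterclockwise gives 135° — the wind blows toward the southeast.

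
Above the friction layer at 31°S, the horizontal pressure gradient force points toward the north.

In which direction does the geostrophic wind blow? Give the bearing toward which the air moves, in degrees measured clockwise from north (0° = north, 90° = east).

The pressure-gradient force points toward the north (bearing 000°).
Geostrophic balance: in the Southern Hemisphere the Coriolis force deflects motion to the left, so the geostrophic wind blows 90° to the left of the pressure-gradient force (low pressure on the right).
Rotating 000° by 90° counterclockwise gives 270° — the wind blows toward the west.

270°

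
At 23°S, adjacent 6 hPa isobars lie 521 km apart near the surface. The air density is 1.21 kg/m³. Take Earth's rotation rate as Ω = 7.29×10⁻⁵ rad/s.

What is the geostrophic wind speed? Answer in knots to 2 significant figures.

32 knots

Coriolis parameter at 23°S:
f = 2Ω sin φ = 2 × 7.29×10⁻⁵ × sin 23° = 5.70×10⁻⁵ s⁻¹
Pressure gradient: |∂P/∂n| = 600 Pa / 521000 m = 1.15×10⁻³ Pa/m
Geostrophic balance (pressure-gradient force = Coriolis force):
V_g = (1/(fρ)) |∂P/∂n| = 1.15×10⁻³ / (5.70×10⁻⁵ × 1.21) = 16.7 m/s
Converting: 16.7 m/s × 1.944 = 32 knots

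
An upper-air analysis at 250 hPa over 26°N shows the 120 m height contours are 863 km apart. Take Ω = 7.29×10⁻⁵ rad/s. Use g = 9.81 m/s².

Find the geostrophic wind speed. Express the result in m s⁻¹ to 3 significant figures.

21.3 m s⁻¹

Coriolis parameter at 26°N:
f = 2Ω sin φ = 2 × 7.29×10⁻⁵ × sin 26° = 6.39×10⁻⁵ s⁻¹
Height gradient: |∂Z/∂n| = 120 m / 863000 m = 1.39×10⁻⁴
On a pressure surface, geostrophic balance gives V_g = (g/f)|∂Z/∂n|:
V_g = 9.81 × 1.39×10⁻⁴ / 6.39×10⁻⁵ = 21.3 m/s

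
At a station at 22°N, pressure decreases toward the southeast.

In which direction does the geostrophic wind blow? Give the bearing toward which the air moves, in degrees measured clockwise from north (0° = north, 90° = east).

225°

The pressure-gradient force points toward the southeast (bearing 135°).
Geostrophic balance: in the Northern Hemisphere the Coriolis force deflects motion to the right, so the geostrophic wind blows 90° to the right of the pressure-gradient force (low pressure on the left).
Rotating 135° by 90° clockwise gives 225° — the wind blows toward the southwest.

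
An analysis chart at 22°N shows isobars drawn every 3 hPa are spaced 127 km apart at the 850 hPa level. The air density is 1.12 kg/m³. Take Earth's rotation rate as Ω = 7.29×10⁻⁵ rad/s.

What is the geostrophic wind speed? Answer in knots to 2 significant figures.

Coriolis parameter at 22°N:
f = 2Ω sin φ = 2 × 7.29×10⁻⁵ × sin 22° = 5.46×10⁻⁵ s⁻¹
Pressure gradient: |∂P/∂n| = 300 Pa / 127000 m = 2.36×10⁻³ Pa/m
Geostrophic balance (pressure-gradient force = Coriolis force):
V_g = (1/(fρ)) |∂P/∂n| = 2.36×10⁻³ / (5.46×10⁻⁵ × 1.12) = 38.6 m/s
Converting: 38.6 m/s × 1.944 = 75 knots

75 knots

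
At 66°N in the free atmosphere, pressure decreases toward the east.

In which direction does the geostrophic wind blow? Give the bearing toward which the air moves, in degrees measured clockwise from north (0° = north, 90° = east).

The pressure-gradient force points toward the east (bearing 090°).
Geostrophic balance: in the Northern Hemisphere the Coriolis force deflects motion to the right, so the geostrophic wind blows 90° to the right of the pressure-gradient force (low pressure on the left).
Rotating 090° by 90° clockwise gives 180° — the wind blows toward the south.

180°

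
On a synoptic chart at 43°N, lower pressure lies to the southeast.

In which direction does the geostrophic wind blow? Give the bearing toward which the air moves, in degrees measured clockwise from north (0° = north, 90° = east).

The pressure-gradient force points toward the southeast (bearing 135°).
Geostrophic balance: in the Northern Hemisphere the Coriolis force deflects motion to the right, so the geostrophic wind blows 90° to the right of the pressure-gradient force (low pressure on the left).
Rotating 135° by 90° clockwise gives 225° — the wind blows toward the southwest.

225°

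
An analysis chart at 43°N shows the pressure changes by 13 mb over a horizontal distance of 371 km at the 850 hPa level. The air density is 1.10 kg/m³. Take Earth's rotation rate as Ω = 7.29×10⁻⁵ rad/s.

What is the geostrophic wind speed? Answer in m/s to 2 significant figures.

Coriolis parameter at 43°N:
f = 2Ω sin φ = 2 × 7.29×10⁻⁵ × sin 43° = 9.94×10⁻⁵ s⁻¹
Pressure gradient: |∂P/∂n| = 1300 Pa / 371000 m = 3.50×10⁻³ Pa/m
Geostrophic balance (pressure-gradient force = Coriolis force):
V_g = (1/(fρ)) |∂P/∂n| = 3.50×10⁻³ / (9.94×10⁻⁵ × 1.10) = 32.0 m/s

32 m/s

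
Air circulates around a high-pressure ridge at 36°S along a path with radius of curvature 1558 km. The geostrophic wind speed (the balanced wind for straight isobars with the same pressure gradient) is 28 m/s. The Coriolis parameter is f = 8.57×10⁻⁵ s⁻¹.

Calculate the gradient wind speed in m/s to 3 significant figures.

Around a high, pressure-gradient force acts outward with centrifugal, so Coriolis balances both:
fV = (1/ρ)|∂P/∂n| + V²/R  →  V² − fR·V + fR·V_g = 0
With fR = 8.57×10⁻⁵ × 1558×10³ m = 134 m/s:
V = [fR − √((fR)² − 4 fR V_g)]/2 = [134 − √(134² − 4×134×28)]/2 = 40 m/s
Supergeostrophic (V > V_g = 28 m/s), as expected around a high.

40.0 m/s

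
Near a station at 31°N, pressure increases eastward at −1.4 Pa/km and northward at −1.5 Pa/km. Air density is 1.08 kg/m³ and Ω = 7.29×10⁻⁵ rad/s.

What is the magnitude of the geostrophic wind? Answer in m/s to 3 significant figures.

Coriolis parameter at 31°N:
f = 2Ω sin φ = 2 × 7.29×10⁻⁵ × sin 31° = 7.51×10⁻⁵ s⁻¹
Component geostrophic relations (x east, y north):
u_g = −(1/(fρ)) ∂P/∂y,  v_g = (1/(fρ)) ∂P/∂x
u_g = −(−1.5×10⁻³)/(7.51×10⁻⁵ × 1.08) = 18.5 m/s;  v_g = (−1.4×10⁻³)/(7.51×10⁻⁵ × 1.08) = −17.3 m/s
|V_g| = √(u_g² + v_g²) = 25.3 m/s

25.3 m/s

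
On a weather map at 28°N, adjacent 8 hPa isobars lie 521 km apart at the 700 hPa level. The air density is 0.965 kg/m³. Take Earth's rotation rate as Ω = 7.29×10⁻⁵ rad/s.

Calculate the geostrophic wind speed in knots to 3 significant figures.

Coriolis parameter at 28°N:
f = 2Ω sin φ = 2 × 7.29×10⁻⁵ × sin 28° = 6.84×10⁻⁵ s⁻¹
Pressure gradient: |∂P/∂n| = 800 Pa / 521000 m = 1.54×10⁻³ Pa/m
Geostrophic balance (pressure-gradient force = Coriolis force):
V_g = (1/(fρ)) |∂P/∂n| = 1.54×10⁻³ / (6.84×10⁻⁵ × 0.965) = 23.2 m/s
Converting: 23.2 m/s × 1.944 = 45.2 knots

45.2 knots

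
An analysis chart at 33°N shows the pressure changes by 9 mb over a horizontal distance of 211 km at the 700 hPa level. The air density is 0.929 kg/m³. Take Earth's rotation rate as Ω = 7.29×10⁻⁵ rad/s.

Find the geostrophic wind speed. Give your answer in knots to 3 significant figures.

Coriolis parameter at 33°N:
f = 2Ω sin φ = 2 × 7.29×10⁻⁵ × sin 33° = 7.94×10⁻⁵ s⁻¹
Pressure gradient: |∂P/∂n| = 900 Pa / 211000 m = 4.27×10⁻³ Pa/m
Geostrophic balance (pressure-gradient force = Coriolis force):
V_g = (1/(fρ)) |∂P/∂n| = 4.27×10⁻³ / (7.94×10⁻⁵ × 0.929) = 57.8 m/s
Converting: 57.8 m/s × 1.944 = 112 knots

112 knots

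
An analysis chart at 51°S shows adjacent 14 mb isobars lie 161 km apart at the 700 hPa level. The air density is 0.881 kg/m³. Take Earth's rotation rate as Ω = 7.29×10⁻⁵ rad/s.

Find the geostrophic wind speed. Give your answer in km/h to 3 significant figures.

Coriolis parameter at 51°S:
f = 2Ω sin φ = 2 × 7.29×10⁻⁵ × sin 51° = 1.13×10⁻⁴ s⁻¹
Pressure gradient: |∂P/∂n| = 1400 Pa / 161000 m = 8.70×10⁻³ Pa/m
Geostrophic balance (pressure-gradient force = Coriolis force):
V_g = (1/(fρ)) |∂P/∂n| = 8.70×10⁻³ / (1.13×10⁻⁴ × 0.881) = 87.1 m/s
Converting: 87.1 m/s × 3.6 = 314 km/h

314 km/h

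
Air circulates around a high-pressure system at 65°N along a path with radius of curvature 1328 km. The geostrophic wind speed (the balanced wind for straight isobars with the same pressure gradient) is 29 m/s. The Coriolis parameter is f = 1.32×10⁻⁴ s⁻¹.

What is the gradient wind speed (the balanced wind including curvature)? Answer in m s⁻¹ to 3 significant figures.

Around a high, pressure-gradient force acts outward with centrifugal, so Coriolis balances both:
fV = (1/ρ)|∂P/∂n| + V²/R  →  V² − fR·V + fR·V_g = 0
With fR = 1.32×10⁻⁴ × 1328×10³ m = 175 m/s:
V = [fR − √((fR)² − 4 fR V_g)]/2 = [175 − √(175² − 4×175×29)]/2 = 36.7 m/s
Supergeostrophic (V > V_g = 29 m/s), as expected around a high.

36.7 m s⁻¹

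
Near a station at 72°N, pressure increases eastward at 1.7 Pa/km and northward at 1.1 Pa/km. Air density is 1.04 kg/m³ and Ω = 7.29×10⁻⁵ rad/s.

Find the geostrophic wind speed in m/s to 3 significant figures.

14.0 m/s

Coriolis parameter at 72°N:
f = 2Ω sin φ = 2 × 7.29×10⁻⁵ × sin 72° = 1.39×10⁻⁴ s⁻¹
Component geostrophic relations (x east, y north):
u_g = −(1/(fρ)) ∂P/∂y,  v_g = (1/(fρ)) ∂P/∂x
u_g = −(1.1×10⁻³)/(1.39×10⁻⁴ × 1.04) = −7.63 m/s;  v_g = (1.7×10⁻³)/(1.39×10⁻⁴ × 1.04) = 11.8 m/s
|V_g| = √(u_g² + v_g²) = 14.0 m/s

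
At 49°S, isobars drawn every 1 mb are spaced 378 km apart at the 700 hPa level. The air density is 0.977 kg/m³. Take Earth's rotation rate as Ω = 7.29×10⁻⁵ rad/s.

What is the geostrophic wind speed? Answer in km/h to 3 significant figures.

Coriolis parameter at 49°S:
f = 2Ω sin φ = 2 × 7.29×10⁻⁵ × sin 49° = 1.10×10⁻⁴ s⁻¹
Pressure gradient: |∂P/∂n| = 100 Pa / 378000 m = 2.65×10⁻⁴ Pa/m
Geostrophic balance (pressure-gradient force = Coriolis force):
V_g = (1/(fρ)) |∂P/∂n| = 2.65×10⁻⁴ / (1.10×10⁻⁴ × 0.977) = 2.46 m/s
Converting: 2.46 m/s × 3.6 = 8.86 km/h

8.86 km/h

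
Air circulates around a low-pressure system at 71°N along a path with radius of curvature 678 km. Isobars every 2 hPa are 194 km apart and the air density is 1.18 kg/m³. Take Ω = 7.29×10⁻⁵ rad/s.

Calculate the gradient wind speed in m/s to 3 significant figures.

5.96 m/s

Coriolis parameter at 71°N:
f = 2Ω sin φ = 2 × 7.29×10⁻⁵ × sin 71° = 1.38×10⁻⁴ s⁻¹
Pressure gradient: |∂P/∂n| = 200 Pa / 194000 m = 1.03×10⁻³ Pa/m
Geostrophic speed: V_g = |∂P/∂n|/(fρ) = 1.03×10⁻³/(1.38×10⁻⁴ × 1.18) = 6.34 m/s
Around a low, centrifugal force acts outward with Coriolis, so pressure-gradient force balances both:
(1/ρ)|∂P/∂n| = fV + V²/R  →  V² + fR·V − fR·V_g = 0
With fR = 1.38×10⁻⁴ × 678×10³ m = 93.5 m/s:
V = [−fR + √((fR)² + 4 fR V_g)]/2 = [−93.5 + √(93.5² + 4×93.5×6.34)]/2 = 5.96 m/s
Subgeostrophic (V < V_g = 6.34 m/s), as expected around a low.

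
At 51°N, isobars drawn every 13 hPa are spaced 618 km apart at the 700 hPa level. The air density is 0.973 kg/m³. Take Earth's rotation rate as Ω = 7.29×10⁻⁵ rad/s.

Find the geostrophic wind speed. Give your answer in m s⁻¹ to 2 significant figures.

Coriolis parameter at 51°N:
f = 2Ω sin φ = 2 × 7.29×10⁻⁵ × sin 51° = 1.13×10⁻⁴ s⁻¹
Pressure gradient: |∂P/∂n| = 1300 Pa / 618000 m = 2.10×10⁻³ Pa/m
Geostrophic balance (pressure-gradient force = Coriolis force):
V_g = (1/(fρ)) |∂P/∂n| = 2.10×10⁻³ / (1.13×10⁻⁴ × 0.973) = 19.1 m/s

19 m s⁻¹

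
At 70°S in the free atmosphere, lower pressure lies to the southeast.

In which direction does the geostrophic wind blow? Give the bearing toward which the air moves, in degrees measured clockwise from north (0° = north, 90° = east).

045°

The pressure-gradient force points toward the southeast (bearing 135°).
Geostrophic balance: in the Southern Hemisphere the Coriolis force deflects motion to the left, so the geostrophic wind blows 90° to the left of the pressure-gradient force (low pressure on the right).
Rotating 135° by 90° counterclockwise gives 045° — the wind blows toward the northeast.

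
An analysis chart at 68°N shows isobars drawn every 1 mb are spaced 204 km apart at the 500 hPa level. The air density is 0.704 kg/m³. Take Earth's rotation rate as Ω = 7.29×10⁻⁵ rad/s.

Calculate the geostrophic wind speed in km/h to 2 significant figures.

19 km/h

Coriolis parameter at 68°N:
f = 2Ω sin φ = 2 × 7.29×10⁻⁵ × sin 68° = 1.35×10⁻⁴ s⁻¹
Pressure gradient: |∂P/∂n| = 100 Pa / 204000 m = 4.90×10⁻⁴ Pa/m
Geostrophic balance (pressure-gradient force = Coriolis force):
V_g = (1/(fρ)) |∂P/∂n| = 4.90×10⁻⁴ / (1.35×10⁻⁴ × 0.704) = 5.15 m/s
Converting: 5.15 m/s × 3.6 = 19 km/h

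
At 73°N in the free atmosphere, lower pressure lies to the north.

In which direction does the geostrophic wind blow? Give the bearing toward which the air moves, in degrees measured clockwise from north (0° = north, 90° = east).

The pressure-gradient force points toward the north (bearing 000°).
Geostrophic balance: in the Northern Hemisphere the Coriolis force deflects motion to the right, so the geostrophic wind blows 90° to the right of the pressure-gradient force (low pressure on the left).
Rotating 000° by 90° clockwise gives 090° — the wind blows toward the east.

090°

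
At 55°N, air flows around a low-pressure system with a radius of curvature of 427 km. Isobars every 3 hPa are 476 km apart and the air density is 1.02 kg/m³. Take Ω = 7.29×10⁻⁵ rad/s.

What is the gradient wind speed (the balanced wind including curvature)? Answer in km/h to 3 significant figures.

17.0 km/h

Coriolis parameter at 55°N:
f = 2Ω sin φ = 2 × 7.29×10⁻⁵ × sin 55° = 1.19×10⁻⁴ s⁻¹
Pressure gradient: |∂P/∂n| = 300 Pa / 476000 m = 6.30×10⁻⁴ Pa/m
Geostrophic speed: V_g = |∂P/∂n|/(fρ) = 6.30×10⁻⁴/(1.19×10⁻⁴ × 1.02) = 5.17 m/s
Around a low, centrifugal force acts outward with Coriolis, so pressure-gradient force balances both:
(1/ρ)|∂P/∂n| = fV + V²/R  →  V² + fR·V − fR·V_g = 0
With fR = 1.19×10⁻⁴ × 427×10³ m = 51.0 m/s:
V = [−fR + √((fR)² + 4 fR V_g)]/2 = [−51.0 + √(51.0² + 4×51.0×5.17)]/2 = 4.73 m/s
Subgeostrophic (V < V_g = 5.17 m/s), as expected around a low.
Converting: 4.73 m/s × 3.6 = 17.0 km/h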